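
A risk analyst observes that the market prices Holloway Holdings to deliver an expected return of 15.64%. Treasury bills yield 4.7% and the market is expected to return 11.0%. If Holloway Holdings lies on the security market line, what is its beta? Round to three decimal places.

MRP = 11.0% − 4.7% = 6.30%
β = (E(R) − R_f) / MRP = (15.64% − 4.7%) / 6.3% = 10.94% / 6.3% = 1.737

1.737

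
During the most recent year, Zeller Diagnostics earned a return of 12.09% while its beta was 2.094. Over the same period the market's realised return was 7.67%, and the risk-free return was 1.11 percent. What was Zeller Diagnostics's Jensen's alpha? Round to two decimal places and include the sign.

Market excess return = 7.67% − 1.11% = 6.56%
CAPM benchmark = R_f + β(R_m − R_f) = 1.11% + 2.094 × 6.56% = 14.84664%
α = actual − benchmark = 12.09% − 14.84664% = -2.76%

-2.76%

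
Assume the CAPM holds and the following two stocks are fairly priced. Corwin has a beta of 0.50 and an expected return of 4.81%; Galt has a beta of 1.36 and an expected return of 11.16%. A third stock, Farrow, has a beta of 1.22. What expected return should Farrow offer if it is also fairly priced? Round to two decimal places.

10.13%

MRP (SML slope) = (11.16% − 4.81%) / (1.36 − 0.50) = 6.35% / 0.86 = 7.3837%
R_f (intercept) = 4.81% − 0.50 × 7.3837% = 1.1182%
E(R_Farrow) = R_f + β × MRP = 1.1182% + 1.22 × 7.3837% = 10.13%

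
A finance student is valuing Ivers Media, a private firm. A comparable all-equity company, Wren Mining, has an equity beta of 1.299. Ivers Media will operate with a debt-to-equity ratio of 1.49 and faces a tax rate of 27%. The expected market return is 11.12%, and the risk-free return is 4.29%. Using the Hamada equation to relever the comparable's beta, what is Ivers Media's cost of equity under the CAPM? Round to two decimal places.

β_L = β_U × [1 + (1 − t)(D/E)] = 1.299 × [1 + (1 − 0.27) × 1.49]
    = 1.299 × [1 + 0.73 × 1.49] = 1.299 × 2.0877 = 2.7119
MRP = 11.12% − 4.29% = 6.83%
E(R) = R_f + β_L × MRP = 4.29% + 2.7119 × 6.83% = 22.81%

22.81%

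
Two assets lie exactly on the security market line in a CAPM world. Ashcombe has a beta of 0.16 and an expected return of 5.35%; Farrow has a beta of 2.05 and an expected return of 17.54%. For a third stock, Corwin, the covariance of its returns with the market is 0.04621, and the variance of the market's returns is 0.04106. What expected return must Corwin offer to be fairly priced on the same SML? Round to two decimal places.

11.58%

MRP = (17.54% − 5.35%) / (2.05 − 0.16) = 6.4497%
R_f = 5.35% − 0.16 × 6.4497% = 4.3180%
β_Corwin = Cov / Var(R_m) = 0.04621 / 0.04106 = 1.1254
E(R_Corwin) = R_f + β × MRP = 4.3180% + 1.1254 × 6.4497% = 11.58%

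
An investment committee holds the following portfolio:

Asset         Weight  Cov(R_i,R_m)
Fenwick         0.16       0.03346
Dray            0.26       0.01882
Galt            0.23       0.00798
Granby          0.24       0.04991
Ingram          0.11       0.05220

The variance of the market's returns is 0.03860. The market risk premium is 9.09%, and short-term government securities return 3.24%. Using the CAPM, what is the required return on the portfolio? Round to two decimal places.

10.26%

β_Fenwick = 0.03346 / 0.03860 = 0.8668
β_Dray = 0.01882 / 0.03860 = 0.4876
β_Galt = 0.00798 / 0.03860 = 0.2067
β_Granby = 0.04991 / 0.03860 = 1.2930
β_Ingram = 0.05220 / 0.03860 = 1.3523
β_P = Σ w_i β_i = 0.16×0.8668 + 0.26×0.4876 + 0.23×0.2067 + 0.24×1.2930 + 0.11×1.3523 = 0.7721
E(R_P) = R_f + β_P × MRP = 3.24% + 0.7721 × 9.09% = 10.26%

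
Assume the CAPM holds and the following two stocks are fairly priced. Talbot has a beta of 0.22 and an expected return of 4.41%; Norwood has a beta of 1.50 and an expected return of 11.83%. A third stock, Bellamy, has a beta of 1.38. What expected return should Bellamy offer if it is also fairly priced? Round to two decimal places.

11.13%

MRP (SML slope) = (11.83% − 4.41%) / (1.50 − 0.22) = 7.42% / 1.28 = 5.7969%
R_f (intercept) = 4.41% − 0.22 × 5.7969% = 3.1347%
E(R_Bellamy) = R_f + β × MRP = 3.1347% + 1.38 × 5.7969% = 11.13%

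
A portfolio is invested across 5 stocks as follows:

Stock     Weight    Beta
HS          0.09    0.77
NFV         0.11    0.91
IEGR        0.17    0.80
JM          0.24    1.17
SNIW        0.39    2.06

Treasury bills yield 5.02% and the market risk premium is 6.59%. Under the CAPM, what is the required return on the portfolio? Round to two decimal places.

14.18%

β_P = Σ w_i β_i = 0.09×0.77 + 0.11×0.91 + 0.17×0.80 + 0.24×1.17 + 0.39×2.06 = 1.3896
E(R_P) = R_f + β_P × MRP = 5.02% + 1.3896 × 6.59% = 14.18%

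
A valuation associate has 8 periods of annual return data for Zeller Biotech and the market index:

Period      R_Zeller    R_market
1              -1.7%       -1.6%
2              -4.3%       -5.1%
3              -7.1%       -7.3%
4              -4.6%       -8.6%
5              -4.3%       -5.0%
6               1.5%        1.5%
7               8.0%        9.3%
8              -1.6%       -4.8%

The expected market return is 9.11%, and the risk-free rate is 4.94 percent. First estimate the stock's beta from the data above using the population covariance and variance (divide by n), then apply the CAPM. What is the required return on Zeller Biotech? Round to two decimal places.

Mean R_i = (-1.7 − 4.3 − 7.1 − 4.6 − 4.3 + 1.5 + 8.0 − 1.6) / 8 = -1.7625%
Mean R_m = (-1.6 − 5.1 − 7.3 − 8.6 − 5.0 + 1.5 + 9.3 − 4.8) / 8 = -2.7000%
Σ(R_i − R̄_i)(R_m − R̄_m) = 183.8000  ⇒  Cov = 183.8000 / 8 = 22.9750
Σ(R_m − R̄_m)² = 234.2800  ⇒  Var(R_m) = 234.2800 / 8 = 29.2850
β = Cov / Var(R_m) = 22.9750 / 29.2850 = 0.7845
MRP = 9.11% − 4.94% = 4.17%
E(R) = R_f + β × MRP = 4.94% + 0.7845 × 4.17% = 8.21%

8.21%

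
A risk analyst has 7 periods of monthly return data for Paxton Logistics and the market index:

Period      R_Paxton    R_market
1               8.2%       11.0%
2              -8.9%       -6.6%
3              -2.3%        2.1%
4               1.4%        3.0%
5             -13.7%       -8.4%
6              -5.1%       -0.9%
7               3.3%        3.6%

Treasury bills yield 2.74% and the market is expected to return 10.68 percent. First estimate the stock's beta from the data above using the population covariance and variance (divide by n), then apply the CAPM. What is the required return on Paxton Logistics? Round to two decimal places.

Mean R_i = (8.2 − 8.9 − 2.3 + 1.4 − 13.7 − 5.1 + 3.3) / 7 = -2.4429%
Mean R_m = (11.0 − 6.6 + 2.1 + 3.0 − 8.4 − 0.9 + 3.6) / 7 = 0.5429%
Σ(R_i − R̄_i)(R_m − R̄_m) = 289.1429  ⇒  Cov = 289.1429 / 7 = 41.3061
Σ(R_m − R̄_m)² = 260.2371  ⇒  Var(R_m) = 260.2371 / 7 = 37.1767
β = Cov / Var(R_m) = 41.3061 / 37.1767 = 1.1111
MRP = 10.68% − 2.74% = 7.94%
E(R) = R_f + β × MRP = 2.74% + 1.1111 × 7.94% = 11.56%

11.56%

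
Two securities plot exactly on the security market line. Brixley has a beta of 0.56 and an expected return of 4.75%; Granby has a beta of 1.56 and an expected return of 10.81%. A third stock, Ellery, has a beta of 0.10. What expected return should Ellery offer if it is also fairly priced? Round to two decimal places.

MRP (SML slope) = (10.81% − 4.75%) / (1.56 − 0.56) = 6.06% / 1.00 = 6.0600%
R_f (intercept) = 4.75% − 0.56 × 6.0600% = 1.3564%
E(R_Ellery) = R_f + β × MRP = 1.3564% + 0.10 × 6.0600% = 1.96%

1.96%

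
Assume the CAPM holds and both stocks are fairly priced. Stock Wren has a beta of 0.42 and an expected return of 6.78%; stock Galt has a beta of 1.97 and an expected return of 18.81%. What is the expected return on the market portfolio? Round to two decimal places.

Both satisfy E(R) = R_f + β·MRP, so the slope of the SML is
MRP = (18.81% − 6.78%) / (1.97 − 0.42) = 12.03% / 1.55 = 7.7613%
R_f = E(R_Wren) − β_Wren·MRP = 6.78% − 0.42 × 7.7613% = 3.5203%
E(R_m) = R_f + MRP = 3.5203% + 7.7613% = 11.28%

11.28%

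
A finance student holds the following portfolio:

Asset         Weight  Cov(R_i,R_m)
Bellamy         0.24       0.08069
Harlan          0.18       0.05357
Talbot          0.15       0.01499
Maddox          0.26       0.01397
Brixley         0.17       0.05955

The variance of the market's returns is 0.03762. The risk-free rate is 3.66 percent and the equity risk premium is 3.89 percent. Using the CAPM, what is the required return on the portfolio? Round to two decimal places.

β_Bellamy = 0.08069 / 0.03762 = 2.1449
β_Harlan = 0.05357 / 0.03762 = 1.4240
β_Talbot = 0.01499 / 0.03762 = 0.3985
β_Maddox = 0.01397 / 0.03762 = 0.3713
β_Brixley = 0.05955 / 0.03762 = 1.5829
β_P = Σ w_i β_i = 0.24×2.1449 + 0.18×1.4240 + 0.15×0.3985 + 0.26×0.3713 + 0.17×1.5829 = 1.1965
E(R_P) = R_f + β_P × MRP = 3.66% + 1.1965 × 3.89% = 8.31%

8.31%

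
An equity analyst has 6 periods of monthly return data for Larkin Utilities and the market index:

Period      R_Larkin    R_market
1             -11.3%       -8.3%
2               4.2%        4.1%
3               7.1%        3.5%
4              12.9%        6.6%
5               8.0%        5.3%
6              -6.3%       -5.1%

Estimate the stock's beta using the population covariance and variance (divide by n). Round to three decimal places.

1.482

Mean R_i = (-11.3 + 4.2 + 7.1 + 12.9 + 8.0 − 6.3) / 6 = 2.4333%
Mean R_m = (-8.3 + 4.1 + 3.5 + 6.6 + 5.3 − 5.1) / 6 = 1.0167%
Σ(R_i − R̄_i)(R_m − R̄_m) = 280.6867  ⇒  Cov = 280.6867 / 6 = 46.7811
Σ(R_m − R̄_m)² = 189.4083  ⇒  Var(R_m) = 189.4083 / 6 = 31.5681
β = Cov / Var(R_m) = 46.7811 / 31.5681 = 1.4819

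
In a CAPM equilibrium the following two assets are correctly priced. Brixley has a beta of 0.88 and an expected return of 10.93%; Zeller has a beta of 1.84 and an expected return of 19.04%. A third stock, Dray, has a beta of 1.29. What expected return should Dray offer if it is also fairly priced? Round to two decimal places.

MRP (SML slope) = (19.04% − 10.93%) / (1.84 − 0.88) = 8.11% / 0.96 = 8.4479%
R_f (intercept) = 10.93% − 0.88 × 8.4479% = 3.4958%
E(R_Dray) = R_f + β × MRP = 3.4958% + 1.29 × 8.4479% = 14.39%

14.39%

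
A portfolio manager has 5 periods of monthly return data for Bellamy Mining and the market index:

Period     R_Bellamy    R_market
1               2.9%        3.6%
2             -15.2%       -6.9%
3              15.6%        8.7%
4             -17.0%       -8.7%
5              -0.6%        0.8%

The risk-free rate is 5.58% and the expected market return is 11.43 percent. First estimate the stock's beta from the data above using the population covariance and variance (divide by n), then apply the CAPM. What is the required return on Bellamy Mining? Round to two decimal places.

Mean R_i = (2.9 − 15.2 + 15.6 − 17.0 − 0.6) / 5 = -2.8600%
Mean R_m = (3.6 − 6.9 + 8.7 − 8.7 + 0.8) / 5 = -0.5000%
Σ(R_i − R̄_i)(R_m − R̄_m) = 391.3100  ⇒  Cov = 391.3100 / 5 = 78.2620
Σ(R_m − R̄_m)² = 211.3400  ⇒  Var(R_m) = 211.3400 / 5 = 42.2680
β = Cov / Var(R_m) = 78.2620 / 42.2680 = 1.8516
MRP = 11.43% − 5.58% = 5.85%
E(R) = R_f + β × MRP = 5.58% + 1.8516 × 5.85% = 16.41%

16.41%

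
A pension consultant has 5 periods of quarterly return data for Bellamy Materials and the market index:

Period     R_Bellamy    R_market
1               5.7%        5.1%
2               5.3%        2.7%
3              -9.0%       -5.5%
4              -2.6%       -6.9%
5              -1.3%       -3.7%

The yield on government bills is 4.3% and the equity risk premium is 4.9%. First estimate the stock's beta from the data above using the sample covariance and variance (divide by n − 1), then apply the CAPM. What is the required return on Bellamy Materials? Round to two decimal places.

Mean R_i = (5.7 + 5.3 − 9.0 − 2.6 − 1.3) / 5 = -0.3800%
Mean R_m = (5.1 + 2.7 − 5.5 − 6.9 − 3.7) / 5 = -1.6600%
Σ(R_i − R̄_i)(R_m − R̄_m) = 112.4760  ⇒  Cov = 112.4760 / 4 = 28.1190
Σ(R_m − R̄_m)² = 111.0720  ⇒  Var(R_m) = 111.0720 / 4 = 27.7680
β = Cov / Var(R_m) = 28.1190 / 27.7680 = 1.0126
E(R) = R_f + β × MRP = 4.3% + 1.0126 × 4.9% = 9.26%

9.26%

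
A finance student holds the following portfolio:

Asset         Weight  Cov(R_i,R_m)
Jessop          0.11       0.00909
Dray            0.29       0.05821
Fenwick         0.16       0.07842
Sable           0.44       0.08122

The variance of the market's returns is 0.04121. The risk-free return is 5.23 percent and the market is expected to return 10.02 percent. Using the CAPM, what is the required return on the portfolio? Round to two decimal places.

12.92%

β_Jessop = 0.00909 / 0.04121 = 0.2206
β_Dray = 0.05821 / 0.04121 = 1.4125
β_Fenwick = 0.07842 / 0.04121 = 1.9029
β_Sable = 0.08122 / 0.04121 = 1.9709
β_P = Σ w_i β_i = 0.11×0.2206 + 0.29×1.4125 + 0.16×1.9029 + 0.44×1.9709 = 1.6056
MRP = 10.02% − 5.23% = 4.79%
E(R_P) = R_f + β_P × MRP = 5.23% + 1.6056 × 4.79% = 12.92%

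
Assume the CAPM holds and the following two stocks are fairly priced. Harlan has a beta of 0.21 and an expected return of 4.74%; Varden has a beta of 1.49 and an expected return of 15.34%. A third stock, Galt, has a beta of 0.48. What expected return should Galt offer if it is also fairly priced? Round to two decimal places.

MRP (SML slope) = (15.34% − 4.74%) / (1.49 − 0.21) = 10.60% / 1.28 = 8.2813%
R_f (intercept) = 4.74% − 0.21 × 8.2813% = 3.0009%
E(R_Galt) = R_f + β × MRP = 3.0009% + 0.48 × 8.2813% = 6.98%

6.98%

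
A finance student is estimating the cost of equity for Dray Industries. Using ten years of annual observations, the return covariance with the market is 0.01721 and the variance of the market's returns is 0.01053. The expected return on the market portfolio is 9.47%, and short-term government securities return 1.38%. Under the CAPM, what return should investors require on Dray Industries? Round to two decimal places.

β = Cov(R_i, R_m) / Var(R_m) = 0.01721 / 0.01053 = 1.6344
MRP = 9.47% − 1.38% = 8.09%
E(R) = R_f + β × MRP = 1.38% + 1.6344 × 8.09% = 14.60%

14.60%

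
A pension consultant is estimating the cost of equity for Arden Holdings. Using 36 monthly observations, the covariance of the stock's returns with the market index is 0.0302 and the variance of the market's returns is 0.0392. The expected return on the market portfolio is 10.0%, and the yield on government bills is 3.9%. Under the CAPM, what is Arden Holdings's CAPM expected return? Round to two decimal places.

β = Cov(R_i, R_m) / Var(R_m) = 0.0302 / 0.0392 = 0.7704
MRP = 10.0% − 3.9% = 6.10%
E(R) = R_f + β × MRP = 3.9% + 0.7704 × 6.1% = 8.60%

8.60%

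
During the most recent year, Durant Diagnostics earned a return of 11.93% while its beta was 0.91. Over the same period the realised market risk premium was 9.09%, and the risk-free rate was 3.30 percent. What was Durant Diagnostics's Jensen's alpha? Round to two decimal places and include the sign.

CAPM benchmark = R_f + β(R_m − R_f) = 3.30% + 0.91 × 9.09% = 11.5719%
α = actual − benchmark = 11.93% − 11.5719% = +0.36%

+0.36%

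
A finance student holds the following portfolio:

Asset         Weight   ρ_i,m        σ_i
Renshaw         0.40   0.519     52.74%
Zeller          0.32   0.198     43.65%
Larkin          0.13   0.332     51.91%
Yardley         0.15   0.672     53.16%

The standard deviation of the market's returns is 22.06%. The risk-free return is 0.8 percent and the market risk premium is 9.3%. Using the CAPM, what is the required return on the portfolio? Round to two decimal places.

β_Renshaw = 0.519 × 52.74% / 22.06% = 1.2408
β_Zeller = 0.198 × 43.65% / 22.06% = 0.3918
β_Larkin = 0.332 × 51.91% / 22.06% = 0.7812
β_Yardley = 0.672 × 53.16% / 22.06% = 1.6194
β_P = Σ w_i β_i = 0.40×1.2408 + 0.32×0.3918 + 0.13×0.7812 + 0.15×1.6194 = 0.9662
E(R_P) = R_f + β_P × MRP = 0.8% + 0.9662 × 9.3% = 9.79%

9.79%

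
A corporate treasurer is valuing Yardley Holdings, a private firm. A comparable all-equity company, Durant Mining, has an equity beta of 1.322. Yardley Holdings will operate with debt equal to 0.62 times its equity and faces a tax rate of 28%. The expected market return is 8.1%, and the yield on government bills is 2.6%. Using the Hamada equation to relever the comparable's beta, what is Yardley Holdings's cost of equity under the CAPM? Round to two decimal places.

β_L = β_U × [1 + (1 − t)(D/E)] = 1.322 × [1 + (1 − 0.28) × 0.62]
    = 1.322 × [1 + 0.72 × 0.62] = 1.322 × 1.4464 = 1.9121
MRP = 8.1% − 2.6% = 5.50%
E(R) = R_f + β_L × MRP = 2.6% + 1.9121 × 5.5% = 13.12%

13.12%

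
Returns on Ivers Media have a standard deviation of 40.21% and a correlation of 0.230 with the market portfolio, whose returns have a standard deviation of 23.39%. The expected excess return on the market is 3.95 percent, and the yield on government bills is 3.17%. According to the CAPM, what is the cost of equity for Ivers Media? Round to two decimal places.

4.73%

β = ρ × σ_i / σ_m = 0.230 × 40.21% / 23.39% = 0.3954
E(R) = 3.17% + 0.3954 × 3.95% = 4.73%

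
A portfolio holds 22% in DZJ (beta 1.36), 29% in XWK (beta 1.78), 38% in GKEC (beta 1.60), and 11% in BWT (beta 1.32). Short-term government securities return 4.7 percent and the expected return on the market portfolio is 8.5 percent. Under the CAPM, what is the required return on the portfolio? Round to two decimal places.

β_P = Σ w_i β_i = 0.22×1.36 + 0.29×1.78 + 0.38×1.60 + 0.11×1.32 = 1.5686
MRP = 8.5% − 4.7% = 3.80%
E(R_P) = R_f + β_P × MRP = 4.7% + 1.5686 × 3.8% = 10.66%

10.66%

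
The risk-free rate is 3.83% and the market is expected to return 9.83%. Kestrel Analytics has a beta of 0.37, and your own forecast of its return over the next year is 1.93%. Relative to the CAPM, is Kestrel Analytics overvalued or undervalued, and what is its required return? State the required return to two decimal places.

MRP = 9.83% − 3.83% = 6.00%
Required return = R_f + β·MRP = 3.83% + 0.37 × 6.00% = 6.05%
Forecast 1.93% < required 6.05% → the stock plots below the SML → overvalued.

Overvalued; required return 6.05%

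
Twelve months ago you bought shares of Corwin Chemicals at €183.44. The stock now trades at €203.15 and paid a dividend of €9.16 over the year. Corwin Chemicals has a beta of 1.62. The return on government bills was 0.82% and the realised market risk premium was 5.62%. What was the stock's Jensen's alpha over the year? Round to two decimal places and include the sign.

Realised HPR = (P1 + D1 − P0) / P0 = (203.15 + 9.16 − 183.44) / 183.44 = 28.87 / 183.44 = 15.7381%
CAPM required = R_f + β·MRP = 0.82% + 1.62 × 5.62% = 9.9244%
α = realised − required = 15.7381% − 9.9244% = +5.81%

+5.81%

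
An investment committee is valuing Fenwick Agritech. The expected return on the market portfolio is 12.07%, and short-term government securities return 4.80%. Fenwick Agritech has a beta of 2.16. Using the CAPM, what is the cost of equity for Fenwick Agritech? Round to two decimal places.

20.50%

Market risk premium = E(R_m) − R_f = 12.07% − 4.80% = 7.27%
E(R) = R_f + β × MRP = 4.80% + 2.16 × 7.27% = 20.50%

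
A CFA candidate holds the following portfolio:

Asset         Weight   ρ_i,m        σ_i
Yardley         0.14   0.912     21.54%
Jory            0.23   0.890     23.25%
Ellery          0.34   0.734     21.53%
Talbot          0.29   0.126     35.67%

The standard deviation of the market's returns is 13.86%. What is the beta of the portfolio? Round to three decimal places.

β_Yardley = 0.912 × 21.54% / 13.86% = 1.4174
β_Jory = 0.890 × 23.25% / 13.86% = 1.4930
β_Ellery = 0.734 × 21.53% / 13.86% = 1.1402
β_Talbot = 0.126 × 35.67% / 13.86% = 0.3243
β_P = Σ w_i β_i = 0.14×1.4174 + 0.23×1.4930 + 0.34×1.1402 + 0.29×0.3243 = 1.0235

1.024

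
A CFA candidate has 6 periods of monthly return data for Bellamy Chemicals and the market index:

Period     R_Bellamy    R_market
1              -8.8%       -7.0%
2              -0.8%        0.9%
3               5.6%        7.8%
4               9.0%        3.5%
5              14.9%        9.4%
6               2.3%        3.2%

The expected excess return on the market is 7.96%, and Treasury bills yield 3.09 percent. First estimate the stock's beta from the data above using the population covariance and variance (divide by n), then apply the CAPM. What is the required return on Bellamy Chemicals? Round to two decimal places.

Mean R_i = (-8.8 − 0.8 + 5.6 + 9.0 + 14.9 + 2.3) / 6 = 3.7000%
Mean R_m = (-7.0 + 0.9 + 7.8 + 3.5 + 9.4 + 3.2) / 6 = 2.9667%
Σ(R_i − R̄_i)(R_m − R̄_m) = 217.6200  ⇒  Cov = 217.6200 / 6 = 36.2700
Σ(R_m − R̄_m)² = 168.6933  ⇒  Var(R_m) = 168.6933 / 6 = 28.1156
β = Cov / Var(R_m) = 36.2700 / 28.1156 = 1.2900
E(R) = R_f + β × MRP = 3.09% + 1.2900 × 7.96% = 13.36%

13.36%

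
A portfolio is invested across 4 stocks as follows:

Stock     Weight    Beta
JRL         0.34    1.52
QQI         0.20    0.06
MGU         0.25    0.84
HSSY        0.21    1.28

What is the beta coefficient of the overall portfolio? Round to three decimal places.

β_P = Σ w_i β_i = 0.34×1.52 + 0.20×0.06 + 0.25×0.84 + 0.21×1.28 = 1.0076

1.008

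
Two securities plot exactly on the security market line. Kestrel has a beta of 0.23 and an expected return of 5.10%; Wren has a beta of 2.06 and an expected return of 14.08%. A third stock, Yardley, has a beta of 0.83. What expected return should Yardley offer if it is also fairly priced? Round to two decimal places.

MRP (SML slope) = (14.08% − 5.10%) / (2.06 − 0.23) = 8.98% / 1.83 = 4.9071%
R_f (intercept) = 5.10% − 0.23 × 4.9071% = 3.9714%
E(R_Yardley) = R_f + β × MRP = 3.9714% + 0.83 × 4.9071% = 8.04%

8.04%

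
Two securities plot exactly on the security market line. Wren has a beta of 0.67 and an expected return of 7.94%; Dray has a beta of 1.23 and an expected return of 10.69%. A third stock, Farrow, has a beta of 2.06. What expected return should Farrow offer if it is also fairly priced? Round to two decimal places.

MRP (SML slope) = (10.69% − 7.94%) / (1.23 − 0.67) = 2.75% / 0.56 = 4.9107%
R_f (intercept) = 7.94% − 0.67 × 4.9107% = 4.6498%
E(R_Farrow) = R_f + β × MRP = 4.6498% + 2.06 × 4.9107% = 14.77%

14.77%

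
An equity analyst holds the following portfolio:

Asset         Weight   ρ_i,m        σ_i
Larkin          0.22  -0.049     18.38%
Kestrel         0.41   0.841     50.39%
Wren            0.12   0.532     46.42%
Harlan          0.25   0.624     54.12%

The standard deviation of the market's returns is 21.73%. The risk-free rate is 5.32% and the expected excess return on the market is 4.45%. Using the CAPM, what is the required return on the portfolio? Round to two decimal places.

11.17%

β_Larkin = -0.049 × 18.38% / 21.73% = -0.0414
β_Kestrel = 0.841 × 50.39% / 21.73% = 1.9502
β_Wren = 0.532 × 46.42% / 21.73% = 1.1365
β_Harlan = 0.624 × 54.12% / 21.73% = 1.5541
β_P = Σ w_i β_i = 0.22×-0.0414 + 0.41×1.9502 + 0.12×1.1365 + 0.25×1.5541 = 1.3154
E(R_P) = R_f + β_P × MRP = 5.32% + 1.3154 × 4.45% = 11.17%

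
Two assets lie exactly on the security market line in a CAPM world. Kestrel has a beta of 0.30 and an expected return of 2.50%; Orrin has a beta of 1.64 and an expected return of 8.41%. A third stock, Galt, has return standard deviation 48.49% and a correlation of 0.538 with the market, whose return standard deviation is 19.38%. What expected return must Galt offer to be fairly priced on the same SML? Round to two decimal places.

7.11%

MRP = (8.41% − 2.50%) / (1.64 − 0.30) = 4.4104%
R_f = 2.50% − 0.30 × 4.4104% = 1.1769%
β_Galt = ρ·σ_i/σ_m = 0.538 × 48.49 / 19.38 = 1.3461
E(R_Galt) = R_f + β × MRP = 1.1769% + 1.3461 × 4.4104% = 7.11%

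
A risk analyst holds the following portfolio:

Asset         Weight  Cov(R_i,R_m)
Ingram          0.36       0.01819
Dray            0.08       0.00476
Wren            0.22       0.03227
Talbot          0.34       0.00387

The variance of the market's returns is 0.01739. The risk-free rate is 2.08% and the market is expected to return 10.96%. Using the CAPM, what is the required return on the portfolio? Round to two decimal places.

β_Ingram = 0.01819 / 0.01739 = 1.0460
β_Dray = 0.00476 / 0.01739 = 0.2737
β_Wren = 0.03227 / 0.01739 = 1.8557
β_Talbot = 0.00387 / 0.01739 = 0.2225
β_P = Σ w_i β_i = 0.36×1.0460 + 0.08×0.2737 + 0.22×1.8557 + 0.34×0.2225 = 0.8824
MRP = 10.96% − 2.08% = 8.88%
E(R_P) = R_f + β_P × MRP = 2.08% + 0.8824 × 8.88% = 9.92%

9.92%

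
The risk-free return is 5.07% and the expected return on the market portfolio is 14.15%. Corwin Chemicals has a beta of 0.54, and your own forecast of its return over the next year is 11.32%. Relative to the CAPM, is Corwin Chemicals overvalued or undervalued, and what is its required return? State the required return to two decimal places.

Undervalued; required return 9.97%

MRP = 14.15% − 5.07% = 9.08%
Required return = R_f + β·MRP = 5.07% + 0.54 × 9.08% = 9.97%
Forecast 11.32% > required 9.97% → the stock plots above the SML → undervalued.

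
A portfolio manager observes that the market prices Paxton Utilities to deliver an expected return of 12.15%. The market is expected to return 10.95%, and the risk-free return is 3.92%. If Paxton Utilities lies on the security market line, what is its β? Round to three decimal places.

MRP = 10.95% − 3.92% = 7.03%
β = (E(R) − R_f) / MRP = (12.15% − 3.92%) / 7.03% = 8.23% / 7.03% = 1.171

1.171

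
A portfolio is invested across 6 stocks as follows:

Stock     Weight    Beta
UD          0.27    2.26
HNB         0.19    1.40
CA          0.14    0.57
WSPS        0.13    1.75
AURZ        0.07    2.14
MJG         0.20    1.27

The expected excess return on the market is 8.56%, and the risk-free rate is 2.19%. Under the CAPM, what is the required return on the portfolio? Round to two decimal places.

15.78%

β_P = Σ w_i β_i = 0.27×2.26 + 0.19×1.40 + 0.14×0.57 + 0.13×1.75 + 0.07×2.14 + 0.20×1.27 = 1.5873
E(R_P) = R_f + β_P × MRP = 2.19% + 1.5873 × 8.56% = 15.78%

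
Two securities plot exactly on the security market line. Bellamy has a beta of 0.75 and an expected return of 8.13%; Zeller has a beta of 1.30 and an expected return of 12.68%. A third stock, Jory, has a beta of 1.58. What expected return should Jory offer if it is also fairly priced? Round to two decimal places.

15.00%

MRP (SML slope) = (12.68% − 8.13%) / (1.30 − 0.75) = 4.55% / 0.55 = 8.2727%
R_f (intercept) = 8.13% − 0.75 × 8.2727% = 1.9255%
E(R_Jory) = R_f + β × MRP = 1.9255% + 1.58 × 8.2727% = 15.00%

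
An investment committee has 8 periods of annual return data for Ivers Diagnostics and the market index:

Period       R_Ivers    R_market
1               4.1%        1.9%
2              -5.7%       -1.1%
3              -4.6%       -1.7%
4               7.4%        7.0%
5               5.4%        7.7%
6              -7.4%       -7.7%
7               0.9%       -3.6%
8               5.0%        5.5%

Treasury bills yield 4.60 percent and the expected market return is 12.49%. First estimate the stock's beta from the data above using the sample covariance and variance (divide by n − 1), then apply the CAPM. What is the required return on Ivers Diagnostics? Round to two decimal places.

11.77%

Mean R_i = (4.1 − 5.7 − 4.6 + 7.4 + 5.4 − 7.4 + 0.9 + 5.0) / 8 = 0.6375%
Mean R_m = (1.9 − 1.1 − 1.7 + 7.0 + 7.7 − 7.7 − 3.6 + 5.5) / 8 = 1.0000%
Σ(R_i − R̄_i)(R_m − R̄_m) = 191.4000  ⇒  Cov = 191.4000 / 7 = 27.3429
Σ(R_m − R̄_m)² = 210.5000  ⇒  Var(R_m) = 210.5000 / 7 = 30.0714
β = Cov / Var(R_m) = 27.3429 / 30.0714 = 0.9093
MRP = 12.49% − 4.60% = 7.89%
E(R) = R_f + β × MRP = 4.60% + 0.9093 × 7.89% = 11.77%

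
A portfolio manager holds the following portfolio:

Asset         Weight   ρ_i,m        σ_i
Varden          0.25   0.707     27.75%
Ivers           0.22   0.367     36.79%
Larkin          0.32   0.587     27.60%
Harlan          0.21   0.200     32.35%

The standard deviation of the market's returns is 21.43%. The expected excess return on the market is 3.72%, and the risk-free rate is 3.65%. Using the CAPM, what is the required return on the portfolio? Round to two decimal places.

6.15%

β_Varden = 0.707 × 27.75% / 21.43% = 0.9155
β_Ivers = 0.367 × 36.79% / 21.43% = 0.6300
β_Larkin = 0.587 × 27.60% / 21.43% = 0.7560
β_Harlan = 0.200 × 32.35% / 21.43% = 0.3019
β_P = Σ w_i β_i = 0.25×0.9155 + 0.22×0.6300 + 0.32×0.7560 + 0.21×0.3019 = 0.6728
E(R_P) = R_f + β_P × MRP = 3.65% + 0.6728 × 3.72% = 6.15%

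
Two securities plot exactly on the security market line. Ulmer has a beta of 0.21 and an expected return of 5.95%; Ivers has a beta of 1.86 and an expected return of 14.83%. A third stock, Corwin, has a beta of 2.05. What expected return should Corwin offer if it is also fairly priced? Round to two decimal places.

15.85%

MRP (SML slope) = (14.83% − 5.95%) / (1.86 − 0.21) = 8.88% / 1.65 = 5.3818%
R_f (intercept) = 5.95% − 0.21 × 5.3818% = 4.8198%
E(R_Corwin) = R_f + β × MRP = 4.8198% + 2.05 × 5.3818% = 15.85%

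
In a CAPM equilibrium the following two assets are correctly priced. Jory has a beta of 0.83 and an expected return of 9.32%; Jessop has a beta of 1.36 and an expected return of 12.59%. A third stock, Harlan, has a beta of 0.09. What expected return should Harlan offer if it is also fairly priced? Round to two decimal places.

MRP (SML slope) = (12.59% − 9.32%) / (1.36 − 0.83) = 3.27% / 0.53 = 6.1698%
R_f (intercept) = 9.32% − 0.83 × 6.1698% = 4.1991%
E(R_Harlan) = R_f + β × MRP = 4.1991% + 0.09 × 6.1698% = 4.75%

4.75%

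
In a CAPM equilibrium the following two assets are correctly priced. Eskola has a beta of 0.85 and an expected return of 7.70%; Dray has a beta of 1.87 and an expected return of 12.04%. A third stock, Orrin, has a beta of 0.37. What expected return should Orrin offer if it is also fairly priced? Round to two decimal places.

5.66%

MRP (SML slope) = (12.04% − 7.70%) / (1.87 − 0.85) = 4.34% / 1.02 = 4.2549%
R_f (intercept) = 7.70% − 0.85 × 4.2549% = 4.0833%
E(R_Orrin) = R_f + β × MRP = 4.0833% + 0.37 × 4.2549% = 5.66%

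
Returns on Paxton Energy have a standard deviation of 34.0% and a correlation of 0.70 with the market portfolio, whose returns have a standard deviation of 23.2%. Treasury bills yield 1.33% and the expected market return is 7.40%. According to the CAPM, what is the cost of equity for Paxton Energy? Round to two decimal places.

7.56%

β = ρ × σ_i / σ_m = 0.70 × 34.0% / 23.2% = 1.0259
MRP = 7.40% − 1.33% = 6.07%
E(R) = 1.33% + 1.0259 × 6.07% = 7.56%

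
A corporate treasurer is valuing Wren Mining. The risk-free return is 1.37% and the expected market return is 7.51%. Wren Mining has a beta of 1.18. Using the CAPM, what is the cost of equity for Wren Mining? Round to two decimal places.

Market risk premium = E(R_m) − R_f = 7.51% − 1.37% = 6.14%
E(R) = R_f + β × MRP = 1.37% + 1.18 × 6.14% = 8.62%

8.62%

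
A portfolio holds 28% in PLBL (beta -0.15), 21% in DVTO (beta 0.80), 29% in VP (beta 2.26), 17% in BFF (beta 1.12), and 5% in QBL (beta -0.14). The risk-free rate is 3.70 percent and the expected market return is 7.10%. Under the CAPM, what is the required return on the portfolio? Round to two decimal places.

β_P = Σ w_i β_i = 0.28×-0.15 + 0.21×0.80 + 0.29×2.26 + 0.17×1.12 + 0.05×-0.14 = 0.9648
MRP = 7.10% − 3.70% = 3.40%
E(R_P) = R_f + β_P × MRP = 3.70% + 0.9648 × 3.40% = 6.98%

6.98%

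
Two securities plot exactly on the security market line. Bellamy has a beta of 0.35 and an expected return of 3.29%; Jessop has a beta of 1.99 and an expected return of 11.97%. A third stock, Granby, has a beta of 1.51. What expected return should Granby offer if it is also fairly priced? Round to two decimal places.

MRP (SML slope) = (11.97% − 3.29%) / (1.99 − 0.35) = 8.68% / 1.64 = 5.2927%
R_f (intercept) = 3.29% − 0.35 × 5.2927% = 1.4376%
E(R_Granby) = R_f + β × MRP = 1.4376% + 1.51 × 5.2927% = 9.43%

9.43%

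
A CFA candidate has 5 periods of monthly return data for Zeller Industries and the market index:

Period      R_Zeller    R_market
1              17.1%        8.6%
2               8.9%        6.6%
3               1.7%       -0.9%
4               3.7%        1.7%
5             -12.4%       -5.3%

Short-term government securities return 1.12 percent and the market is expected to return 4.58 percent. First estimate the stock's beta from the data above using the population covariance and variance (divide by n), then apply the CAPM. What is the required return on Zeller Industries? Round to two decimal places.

7.57%

Mean R_i = (17.1 + 8.9 + 1.7 + 3.7 − 12.4) / 5 = 3.8000%
Mean R_m = (8.6 + 6.6 − 0.9 + 1.7 − 5.3) / 5 = 2.1400%
Σ(R_i − R̄_i)(R_m − R̄_m) = 235.6200  ⇒  Cov = 235.6200 / 5 = 47.1240
Σ(R_m − R̄_m)² = 126.4120  ⇒  Var(R_m) = 126.4120 / 5 = 25.2824
β = Cov / Var(R_m) = 47.1240 / 25.2824 = 1.8639
MRP = 4.58% − 1.12% = 3.46%
E(R) = R_f + β × MRP = 1.12% + 1.8639 × 3.46% = 7.57%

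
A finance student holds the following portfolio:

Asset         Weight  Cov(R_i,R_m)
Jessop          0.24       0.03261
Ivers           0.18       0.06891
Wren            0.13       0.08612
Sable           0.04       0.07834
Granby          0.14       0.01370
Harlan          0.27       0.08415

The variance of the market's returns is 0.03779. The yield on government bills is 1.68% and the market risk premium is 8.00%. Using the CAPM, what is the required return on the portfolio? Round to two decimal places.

14.21%

β_Jessop = 0.03261 / 0.03779 = 0.8629
β_Ivers = 0.06891 / 0.03779 = 1.8235
β_Wren = 0.08612 / 0.03779 = 2.2789
β_Sable = 0.07834 / 0.03779 = 2.0730
β_Granby = 0.01370 / 0.03779 = 0.3625
β_Harlan = 0.08415 / 0.03779 = 2.2268
β_P = Σ w_i β_i = 0.24×0.8629 + 0.18×1.8235 + 0.13×2.2789 + 0.04×2.0730 + 0.14×0.3625 + 0.27×2.2268 = 1.5665
E(R_P) = R_f + β_P × MRP = 1.68% + 1.5665 × 8.00% = 14.21%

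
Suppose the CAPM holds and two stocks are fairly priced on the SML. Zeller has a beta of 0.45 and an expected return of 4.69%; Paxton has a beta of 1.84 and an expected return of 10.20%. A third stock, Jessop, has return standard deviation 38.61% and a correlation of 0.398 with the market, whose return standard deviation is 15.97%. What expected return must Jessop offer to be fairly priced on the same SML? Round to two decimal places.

MRP = (10.20% − 4.69%) / (1.84 − 0.45) = 3.9640%
R_f = 4.69% − 0.45 × 3.9640% = 2.9062%
β_Jessop = ρ·σ_i/σ_m = 0.398 × 38.61 / 15.97 = 0.9622
E(R_Jessop) = R_f + β × MRP = 2.9062% + 0.9622 × 3.9640% = 6.72%

6.72%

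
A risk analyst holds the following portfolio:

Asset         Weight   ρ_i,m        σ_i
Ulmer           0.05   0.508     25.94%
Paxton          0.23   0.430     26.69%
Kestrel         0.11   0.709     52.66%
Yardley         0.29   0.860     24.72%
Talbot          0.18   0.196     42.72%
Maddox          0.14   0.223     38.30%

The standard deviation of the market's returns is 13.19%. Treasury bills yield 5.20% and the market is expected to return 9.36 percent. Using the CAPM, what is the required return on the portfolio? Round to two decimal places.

β_Ulmer = 0.508 × 25.94% / 13.19% = 0.9991
β_Paxton = 0.430 × 26.69% / 13.19% = 0.8701
β_Kestrel = 0.709 × 52.66% / 13.19% = 2.8306
β_Yardley = 0.860 × 24.72% / 13.19% = 1.6118
β_Talbot = 0.196 × 42.72% / 13.19% = 0.6348
β_Maddox = 0.223 × 38.30% / 13.19% = 0.6475
β_P = Σ w_i β_i = 0.05×0.9991 + 0.23×0.8701 + 0.11×2.8306 + 0.29×1.6118 + 0.18×0.6348 + 0.14×0.6475 = 1.2338
MRP = 9.36% − 5.20% = 4.16%
E(R_P) = R_f + β_P × MRP = 5.20% + 1.2338 × 4.16% = 10.33%

10.33%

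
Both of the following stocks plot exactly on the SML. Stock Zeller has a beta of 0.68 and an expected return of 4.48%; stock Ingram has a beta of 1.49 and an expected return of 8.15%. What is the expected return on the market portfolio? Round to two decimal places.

Both satisfy E(R) = R_f + β·MRP, so the slope of the SML is
MRP = (8.15% − 4.48%) / (1.49 − 0.68) = 3.67% / 0.81 = 4.5309%
R_f = E(R_Zeller) − β_Zeller·MRP = 4.48% − 0.68 × 4.5309% = 1.3990%
E(R_m) = R_f + MRP = 1.3990% + 4.5309% = 5.93%

5.93%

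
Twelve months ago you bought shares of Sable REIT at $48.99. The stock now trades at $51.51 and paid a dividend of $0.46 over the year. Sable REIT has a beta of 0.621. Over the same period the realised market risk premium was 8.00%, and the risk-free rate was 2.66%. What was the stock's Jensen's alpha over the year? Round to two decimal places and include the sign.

Realised HPR = (P1 + D1 − P0) / P0 = (51.51 + 0.46 − 48.99) / 48.99 = 2.98 / 48.99 = 6.0829%
CAPM required = R_f + β·MRP = 2.66% + 0.621 × 8.00% = 7.62800%
α = realised − required = 6.0829% − 7.62800% = -1.55%

-1.55%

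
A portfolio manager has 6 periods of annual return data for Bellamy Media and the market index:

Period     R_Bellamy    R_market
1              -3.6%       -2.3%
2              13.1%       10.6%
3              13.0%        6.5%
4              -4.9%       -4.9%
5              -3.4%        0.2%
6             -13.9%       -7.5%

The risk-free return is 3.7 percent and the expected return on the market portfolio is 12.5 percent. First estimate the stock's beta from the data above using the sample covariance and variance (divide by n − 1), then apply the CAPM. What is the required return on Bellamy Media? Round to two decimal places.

16.92%

Mean R_i = (-3.6 + 13.1 + 13.0 − 4.9 − 3.4 − 13.9) / 6 = 0.0500%
Mean R_m = (-2.3 + 10.6 + 6.5 − 4.9 + 0.2 − 7.5) / 6 = 0.4333%
Σ(R_i − R̄_i)(R_m − R̄_m) = 359.0900  ⇒  Cov = 359.0900 / 5 = 71.8180
Σ(R_m − R̄_m)² = 239.0733  ⇒  Var(R_m) = 239.0733 / 5 = 47.8147
β = Cov / Var(R_m) = 71.8180 / 47.8147 = 1.5020
MRP = 12.5% − 3.7% = 8.80%
E(R) = R_f + β × MRP = 3.7% + 1.5020 × 8.8% = 16.92%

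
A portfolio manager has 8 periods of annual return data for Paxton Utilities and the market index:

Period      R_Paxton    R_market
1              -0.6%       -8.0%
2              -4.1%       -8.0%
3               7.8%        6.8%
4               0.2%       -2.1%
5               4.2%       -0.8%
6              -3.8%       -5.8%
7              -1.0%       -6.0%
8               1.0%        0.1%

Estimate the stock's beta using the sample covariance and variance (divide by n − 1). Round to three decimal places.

0.707

Mean R_i = (-0.6 − 4.1 + 7.8 + 0.2 + 4.2 − 3.8 − 1.0 + 1.0) / 8 = 0.4625%
Mean R_m = (-8.0 − 8.0 + 6.8 − 2.1 − 0.8 − 5.8 − 6.0 + 0.1) / 8 = -2.9750%
Σ(R_i − R̄_i)(R_m − R̄_m) = 126.0075  ⇒  Cov = 126.0075 / 7 = 18.0011
Σ(R_m − R̄_m)² = 178.1350  ⇒  Var(R_m) = 178.1350 / 7 = 25.4479
β = Cov / Var(R_m) = 18.0011 / 25.4479 = 0.7074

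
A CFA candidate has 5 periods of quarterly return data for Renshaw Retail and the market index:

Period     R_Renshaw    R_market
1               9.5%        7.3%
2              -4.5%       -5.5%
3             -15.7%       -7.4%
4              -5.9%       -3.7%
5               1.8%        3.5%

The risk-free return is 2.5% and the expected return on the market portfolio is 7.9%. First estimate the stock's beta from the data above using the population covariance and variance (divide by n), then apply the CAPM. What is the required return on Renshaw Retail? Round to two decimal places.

Mean R_i = (9.5 − 4.5 − 15.7 − 5.9 + 1.8) / 5 = -2.9600%
Mean R_m = (7.3 − 5.5 − 7.4 − 3.7 + 3.5) / 5 = -1.1600%
Σ(R_i − R̄_i)(R_m − R̄_m) = 221.2420  ⇒  Cov = 221.2420 / 5 = 44.2484
Σ(R_m − R̄_m)² = 157.5120  ⇒  Var(R_m) = 157.5120 / 5 = 31.5024
β = Cov / Var(R_m) = 44.2484 / 31.5024 = 1.4046
MRP = 7.9% − 2.5% = 5.40%
E(R) = R_f + β × MRP = 2.5% + 1.4046 × 5.4% = 10.08%

10.08%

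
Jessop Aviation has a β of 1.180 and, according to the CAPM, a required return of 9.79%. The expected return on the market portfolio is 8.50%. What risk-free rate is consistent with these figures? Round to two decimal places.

1.33%

E(R) = R_f + β(E(R_m) − R_f) = R_f(1 − β) + β·E(R_m)
9.79% = R_f × (1 − 1.180) + 1.180 × 8.50%
9.79% = R_f × -0.180 + 10.03000%
R_f = (9.79% − 10.03000%) / -0.180 = 1.33%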